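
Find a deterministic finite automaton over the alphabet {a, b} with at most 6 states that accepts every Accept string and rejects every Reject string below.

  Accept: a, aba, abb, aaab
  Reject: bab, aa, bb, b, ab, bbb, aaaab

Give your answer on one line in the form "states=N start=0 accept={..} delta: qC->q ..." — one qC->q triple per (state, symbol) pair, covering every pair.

states=4 start=0 accept={1,3} delta: 0a->1 0b->0 1a->2 1b->2 2a->3 2b->1 3a->0 3b->1

Fold the examples into a partial DFA from state 0: repeatedly fix the first undefined (state, symbol) met by the shortest-then-alphabetical prefix, trying targets in increasing order and rejecting any under which an Accept and a Reject string meet in one state with the same remainder; add a state when all current targets are rejected. Accepting states are where Accept strings end.
a: 0a undefined. 0a->0: no, a/aa meet in 0. Open state 1: 0a->1.
b: 0b undefined. 0b->0: ok.
aa: 1a undefined. 1a->0: no, aaab/bab meet in 1 with "b" left. 1a->1: no, a/aa meet in 1. Open state 2: 1a->2.
ab: 1b undefined. 1b->0: no, abb/bab meet in 0. 1b->1: no, a/bab meet in 1. 1b->2: ok.
aaa: 2a undefined. 2a->0: no, aba/bb meet in 0. 2a->1: no, abb/aaaab meet in 2 with "b" left. 2a->2: no, aba/bab meet in 2. Open state 3: 2a->3.
abb: 2b undefined. 2b->0: no, abb/bb meet in 0. 2b->1: ok.
aaaa: 3a undefined. 3a->0: ok.
aaab: 3b undefined. 3b->0: no, aaab/bb meet in 0. 3b->1: ok.
All examples now run through 4 states with every (state, symbol) defined. Accept strings end in {1,3}, Reject strings end in {0,2}; accept={1,3}.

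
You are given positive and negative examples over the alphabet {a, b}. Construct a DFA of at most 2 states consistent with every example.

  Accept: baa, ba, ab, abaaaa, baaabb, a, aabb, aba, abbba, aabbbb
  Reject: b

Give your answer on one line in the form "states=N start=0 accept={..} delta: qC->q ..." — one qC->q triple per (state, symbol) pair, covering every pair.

Grow the machine one transition at a time. Run the examples from 0; the earliest place one falls off (shortest prefix, ties alphabetical) gets sent to the lowest-numbered state that keeps every Accept/Reject pair distinguishable — a pair clashes when both reach the same state with identical unread suffix — and to a fresh state only if none does.
a: 0a undefined. 0a->0: no, ab/b meet in 0 with "b" left. Open state 1: 0a->1.
b: 0b undefined. 0b->0: ok.
aa: 1a undefined. 1a->0: no, baa/b meet in 0. 1a->1: ok.
ab: 1b undefined. 1b->0: no, ab/b meet in 0. 1b->1: ok.
All examples now run through 2 states with every (state, symbol) defined. Accept strings end in {1}, Reject strings end in {0}; accept={1}.

states=2 start=0 accept={1} delta: 0a->1 0b->0 1a->1 1b->1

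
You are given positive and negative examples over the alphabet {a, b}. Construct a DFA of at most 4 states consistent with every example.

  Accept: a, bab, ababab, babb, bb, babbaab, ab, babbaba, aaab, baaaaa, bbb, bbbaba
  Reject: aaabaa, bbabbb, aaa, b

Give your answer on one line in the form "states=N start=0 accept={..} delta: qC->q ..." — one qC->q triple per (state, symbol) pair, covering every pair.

State merging on the prefix tree: take the shortest (then alphabetical) example prefix whose next move is undefined and point that move at state 0, else 1, else 2, ...; a target is out if some Accept/Reject pair would then sit in one state with the same input left (inseparable). If every existing state is out, open a new one.
a: 0a undefined. 0a->0: no, a/aaa meet in 0. Open state 1: 0a->1.
b: 0b undefined. 0b->0: no, bb/b meet in 0. 0b->1: no, a/b meet in 1. Open state 2: 0b->2.
aa: 1a undefined. 1a->0: no, a/aaa meet in 1. 1a->1: no, a/aaa meet in 1. 1a->2: ok.
ab: 1b undefined. 1b->0: ok.
ba: 2a undefined. 2a->0: no, a/aaabaa meet in 1. 2a->1: no, a/aaa meet in 1. 2a->2: no, baaaaa/aaa meet in 2. Open state 3: 2a->3.
bb: 2b undefined. 2b->0: no, ababab/bbabbb meet in 0. 2b->1: ok.
baa: 3a undefined. 3a->0: no, baaaaa/aaa meet in 3. 3a->1: ok.
bab: 3b undefined. 3b->0: no, babb/aaabaa meet in 2. 3b->1: ok.
All examples now run through 4 states with every (state, symbol) defined. Accept strings end in {0,1}, Reject strings end in {2,3}; accept={0,1}.

states=4 start=0 accept={0,1} delta: 0a->1 0b->2 1a->2 1b->0 2a->3 2b->1 3a->1 3b->1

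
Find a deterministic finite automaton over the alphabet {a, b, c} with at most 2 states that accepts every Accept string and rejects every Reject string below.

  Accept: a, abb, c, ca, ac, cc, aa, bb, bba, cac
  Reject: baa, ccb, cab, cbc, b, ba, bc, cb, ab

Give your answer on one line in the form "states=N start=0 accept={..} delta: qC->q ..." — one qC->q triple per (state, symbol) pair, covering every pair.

State merging on the prefix tree: take the shortest (then alphabetical) example prefix whose next move is undefined and point that move at state 0, else 1, else 2, ...; a target is out if some Accept/Reject pair would then sit in one state with the same input left (inseparable). If every existing state is out, open a new one.
a: 0a undefined. 0a->0: ok.
b: 0b undefined. 0b->0: no, a/baa meet in 0. Open state 1: 0b->1.
c: 0c undefined. 0c->0: ok.
ba: 1a undefined. 1a->0: no, a/baa meet in 0. 1a->1: ok.
bb: 1b undefined. 1b->0: ok.
bc: 1c undefined. 1c->0: no, a/cbc meet in 0. 1c->1: ok.
All examples now run through 2 states with every (state, symbol) defined. Accept strings end in {0}, Reject strings end in {1}; accept={0}.

states=2 start=0 accept={0} delta: 0a->0 0b->1 0c->0 1a->1 1b->0 1c->1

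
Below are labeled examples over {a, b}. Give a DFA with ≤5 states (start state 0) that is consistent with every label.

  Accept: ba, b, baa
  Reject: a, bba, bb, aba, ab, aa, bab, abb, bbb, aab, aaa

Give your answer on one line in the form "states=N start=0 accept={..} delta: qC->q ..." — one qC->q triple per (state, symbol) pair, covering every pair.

State merging on the prefix tree: take the shortest (then alphabetical) example prefix whose next move is undefined and point that move at state 0, else 1, else 2, ...; a target is out if some Accept/Reject pair would then sit in one state with the same input left (inseparable). If every existing state is out, open a new one.
a: 0a undefined. 0a->0: no, ba/aba meet in 0 with "ba" left. Open state 1: 0a->1.
b: 0b undefined. 0b->0: no, ba/a meet in 1. 0b->1: no, ba/aa meet in 1 with "a" left. Open state 2: 0b->2.
aa: 1a undefined. 1a->0: no, b/aab meet in 2. 1a->1: ok.
ab: 1b undefined. 1b->0: no, b/abb meet in 2. 1b->1: ok.
ba: 2a undefined. 2a->0: no, b/bab meet in 2. 2a->1: no, ba/a meet in 1. 2a->2: ok.
bb: 2b undefined. 2b->0: no, ba/bbb meet in 2. 2b->1: ok.
All examples now run through 3 states with every (state, symbol) defined. Accept strings end in {2}, Reject strings end in {1}; accept={2}.

states=3 start=0 accept={2} delta: 0a->1 0b->2 1a->1 1b->1 2a->2 2b->1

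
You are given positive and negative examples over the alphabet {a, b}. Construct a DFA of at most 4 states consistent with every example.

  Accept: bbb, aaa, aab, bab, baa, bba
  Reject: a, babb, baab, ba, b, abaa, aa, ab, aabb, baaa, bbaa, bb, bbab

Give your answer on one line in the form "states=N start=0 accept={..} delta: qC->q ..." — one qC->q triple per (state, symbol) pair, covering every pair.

Grow the machine one transition at a time. Run the examples from 0; the earliest place one falls off (shortest prefix, ties alphabetical) gets sent to the lowest-numbered state that keeps every Accept/Reject pair distinguishable — a pair clashes when both reach the same state with identical unread suffix — and to a fresh state only if none does.
a: 0a undefined. 0a->0: no, aaa/a meet in 0. Open state 1: 0a->1.
b: 0b undefined. 0b->0: no, bbb/b meet in 0. 0b->1: ok.
aa: 1a undefined. 1a->0: no, aaa/a meet in 1. 1a->1: no, bbb/babb meet in 1 with "bb" left. Open state 2: 1a->2.
ab: 1b undefined. 1b->0: no, bbb/a meet in 1. 1b->1: no, bbb/a meet in 1. 1b->2: ok.
aaa: 2a undefined. 2a->0: ok.
aab: 2b undefined. 2b->0: ok.
All examples now run through 3 states with every (state, symbol) defined. Accept strings end in {0}, Reject strings end in {1,2}; accept={0}.

states=3 start=0 accept={0} delta: 0a->1 0b->1 1a->2 1b->2 2a->0 2b->0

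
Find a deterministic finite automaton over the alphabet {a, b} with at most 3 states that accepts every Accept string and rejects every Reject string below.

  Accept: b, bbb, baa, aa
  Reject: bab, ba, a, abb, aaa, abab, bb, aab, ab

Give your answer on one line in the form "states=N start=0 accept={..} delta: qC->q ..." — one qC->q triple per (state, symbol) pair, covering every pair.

Grow the machine one transition at a time. Run the examples from 0; the earliest place one falls off (shortest prefix, ties alphabetical) gets sent to the lowest-numbered state that keeps every Accept/Reject pair distinguishable — a pair clashes when both reach the same state with identical unread suffix — and to a fresh state only if none does.
a: 0a undefined. 0a->0: no, b/aab meet in 0 with "b" left. Open state 1: 0a->1.
b: 0b undefined. 0b->0: no, b/bb meet in 0. 0b->1: no, b/a meet in 1. Open state 2: 0b->2.
aa: 1a undefined. 1a->0: no, b/aab meet in 2. 1a->1: no, aa/a meet in 1. 1a->2: ok.
ab: 1b undefined. 1b->0: no, b/abb meet in 2. 1b->1: ok.
ba: 2a undefined. 2a->0: no, b/bab meet in 2. 2a->1: ok.
bb: 2b undefined. 2b->0: ok.
All examples now run through 3 states with every (state, symbol) defined. Accept strings end in {2}, Reject strings end in {0,1}; accept={2}.

states=3 start=0 accept={2} delta: 0a->1 0b->2 1a->2 1b->1 2a->1 2b->0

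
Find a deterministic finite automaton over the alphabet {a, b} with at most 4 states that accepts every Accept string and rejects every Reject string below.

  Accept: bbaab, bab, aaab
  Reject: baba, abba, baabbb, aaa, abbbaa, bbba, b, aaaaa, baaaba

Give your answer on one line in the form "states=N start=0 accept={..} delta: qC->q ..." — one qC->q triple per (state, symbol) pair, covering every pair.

states=3 start=0 accept={2} delta: 0a->1 0b->0 1a->1 1b->2 2a->0 2b->0

State merging on the prefix tree: take the shortest (then alphabetical) example prefix whose next move is undefined and point that move at state 0, else 1, else 2, ...; a target is out if some Accept/Reject pair would then sit in one state with the same input left (inseparable). If every existing state is out, open a new one.
a: 0a undefined. 0a->0: no, aaab/b meet in 0 with "b" left. Open state 1: 0a->1.
b: 0b undefined. 0b->0: ok.
aa: 1a undefined. 1a->0: no, bbaab/baabbb meet in 0. 1a->1: ok.
ab: 1b undefined. 1b->0: no, bbaab/baabbb meet in 0. 1b->1: no, bbaab/baba meet in 1. Open state 2: 1b->2.
abb: 2b undefined. 2b->0: ok.
baba: 2a undefined. 2a->0: ok.
All examples now run through 3 states with every (state, symbol) defined. Accept strings end in {2}, Reject strings end in {0,1}; accept={2}.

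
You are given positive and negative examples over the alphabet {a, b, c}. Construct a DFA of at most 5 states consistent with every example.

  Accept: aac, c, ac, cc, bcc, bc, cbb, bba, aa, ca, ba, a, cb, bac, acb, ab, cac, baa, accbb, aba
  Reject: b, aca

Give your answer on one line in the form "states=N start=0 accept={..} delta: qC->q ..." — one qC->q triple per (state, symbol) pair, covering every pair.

states=3 start=0 accept={1,2} delta: 0a->1 0b->0 0c->1 1a->1 1b->1 1c->2 2a->0 2b->1 2c->1

Grow the machine one transition at a time. Run the examples from 0; the earliest place one falls off (shortest prefix, ties alphabetical) gets sent to the lowest-numbered state that keeps every Accept/Reject pair distinguishable — a pair clashes when both reach the same state with identical unread suffix — and to a fresh state only if none does.
a: 0a undefined. 0a->0: no, ca/aca meet in 0 with "ca" left. Open state 1: 0a->1.
b: 0b undefined. 0b->0: ok.
c: 0c undefined. 0c->0: no, c/b meet in 0. 0c->1: ok.
aa: 1a undefined. 1a->0: no, aa/b meet in 0. 1a->1: ok.
ab: 1b undefined. 1b->0: no, cbb/b meet in 0. 1b->1: ok.
ac: 1c undefined. 1c->0: no, aac/b meet in 0. 1c->1: no, aac/aca meet in 1. Open state 2: 1c->2.
aca: 2a undefined. 2a->0: ok.
acb: 2b undefined. 2b->0: no, acb/b meet in 0. 2b->1: ok.
acc: 2c undefined. 2c->0: no, accbb/b meet in 0. 2c->1: ok.
All examples now run through 3 states with every (state, symbol) defined. Accept strings end in {1,2}, Reject strings end in {0}; accept={1,2}.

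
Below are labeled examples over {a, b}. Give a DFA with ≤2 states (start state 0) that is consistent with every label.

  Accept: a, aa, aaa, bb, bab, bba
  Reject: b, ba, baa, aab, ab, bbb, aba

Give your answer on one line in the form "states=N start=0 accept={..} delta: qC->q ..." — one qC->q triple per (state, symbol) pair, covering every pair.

states=2 start=0 accept={0} delta: 0a->0 0b->1 1a->1 1b->0

State merging on the prefix tree: take the shortest (then alphabetical) example prefix whose next move is undefined and point that move at state 0, else 1, else 2, ...; a target is out if some Accept/Reject pair would then sit in one state with the same input left (inseparable). If every existing state is out, open a new one.
a: 0a undefined. 0a->0: ok.
b: 0b undefined. 0b->0: no, a/b meet in 0. Open state 1: 0b->1.
ba: 1a undefined. 1a->0: no, a/ba meet in 0. 1a->1: ok.
bb: 1b undefined. 1b->0: ok.
All examples now run through 2 states with every (state, symbol) defined. Accept strings end in {0}, Reject strings end in {1}; accept={0}.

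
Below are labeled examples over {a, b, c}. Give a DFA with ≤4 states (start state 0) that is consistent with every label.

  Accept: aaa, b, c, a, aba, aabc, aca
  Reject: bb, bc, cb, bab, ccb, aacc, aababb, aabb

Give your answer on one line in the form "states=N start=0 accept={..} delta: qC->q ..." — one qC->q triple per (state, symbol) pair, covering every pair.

Grow the machine one transition at a time. Run the examples from 0; the earliest place one falls off (shortest prefix, ties alphabetical) gets sent to the lowest-numbered state that keeps every Accept/Reject pair distinguishable — a pair clashes when both reach the same state with identical unread suffix — and to a fresh state only if none does.
a: 0a undefined. 0a->0: no, aabc/bc meet in 0 with "bc" left. Open state 1: 0a->1.
b: 0b undefined. 0b->0: no, b/bb meet in 0. 0b->1: ok.
c: 0c undefined. 0c->0: no, b/cb meet in 1. 0c->1: ok.
aa: 1a undefined. 1a->0: no, aaa/bab meet in 1. 1a->1: ok.
ab: 1b undefined. 1b->0: no, aaa/aababb meet in 1. 1b->1: no, aaa/bb meet in 1. Open state 2: 1b->2.
ac: 1c undefined. 1c->0: no, aaa/ccb meet in 1. 1c->1: no, aaa/bc meet in 1. 1c->2: no, aabc/aacc meet in 2 with "c" left. Open state 3: 1c->3.
aba: 2a undefined. 2a->0: ok.
aca: 3a undefined. 3a->0: ok.
ccb: 3b undefined. 3b->0: no, aba/ccb meet in 0. 3b->1: no, aaa/ccb meet in 1. 3b->2: ok.
aabb: 2b undefined. 2b->0: no, aba/aabb meet in 0. 2b->1: no, aaa/aabb meet in 1. 2b->2: ok.
aabc: 2c undefined. 2c->0: ok.
aacc: 3c undefined. 3c->0: no, aba/aacc meet in 0. 3c->1: no, aaa/aacc meet in 1. 3c->2: ok.
All examples now run through 4 states with every (state, symbol) defined. Accept strings end in {0,1}, Reject strings end in {2,3}; accept={0,1}.

states=4 start=0 accept={0,1} delta: 0a->1 0b->1 0c->1 1a->1 1b->2 1c->3 2a->0 2b->2 2c->0 3a->0 3b->2 3c->2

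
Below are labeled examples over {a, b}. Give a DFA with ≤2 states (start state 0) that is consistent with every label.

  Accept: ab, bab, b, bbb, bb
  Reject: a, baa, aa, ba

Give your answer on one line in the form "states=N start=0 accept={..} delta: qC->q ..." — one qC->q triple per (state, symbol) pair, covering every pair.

states=2 start=0 accept={1} delta: 0a->0 0b->1 1a->0 1b->1

Grow the machine one transition at a time. Run the examples from 0; the earliest place one falls off (shortest prefix, ties alphabetical) gets sent to the lowest-numbered state that keeps every Accept/Reject pair distinguishable — a pair clashes when both reach the same state with identical unread suffix — and to a fresh state only if none does.
a: 0a undefined. 0a->0: ok.
b: 0b undefined. 0b->0: no, ab/a meet in 0. Open state 1: 0b->1.
ba: 1a undefined. 1a->0: ok.
bb: 1b undefined. 1b->0: no, bb/a meet in 0. 1b->1: ok.
All examples now run through 2 states with every (state, symbol) defined. Accept strings end in {1}, Reject strings end in {0}; accept={1}.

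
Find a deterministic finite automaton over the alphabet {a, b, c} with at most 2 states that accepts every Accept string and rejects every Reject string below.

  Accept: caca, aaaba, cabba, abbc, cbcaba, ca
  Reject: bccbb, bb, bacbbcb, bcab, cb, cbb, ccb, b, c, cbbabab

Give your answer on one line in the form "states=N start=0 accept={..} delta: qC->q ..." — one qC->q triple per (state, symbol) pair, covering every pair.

states=2 start=0 accept={0} delta: 0a->0 0b->1 0c->1 1a->0 1b->1 1c->0

State merging on the prefix tree: take the shortest (then alphabetical) example prefix whose next move is undefined and point that move at state 0, else 1, else 2, ...; a target is out if some Accept/Reject pair would then sit in one state with the same input left (inseparable). If every existing state is out, open a new one.
a: 0a undefined. 0a->0: ok.
b: 0b undefined. 0b->0: no, aaaba/bb meet in 0. Open state 1: 0b->1.
c: 0c undefined. 0c->0: no, caca/c meet in 0. 0c->1: ok.
ba: 1a undefined. 1a->0: ok.
bb: 1b undefined. 1b->0: no, caca/bb meet in 0. 1b->1: ok.
bc: 1c undefined. 1c->0: ok.
All examples now run through 2 states with every (state, symbol) defined. Accept strings end in {0}, Reject strings end in {1}; accept={0}.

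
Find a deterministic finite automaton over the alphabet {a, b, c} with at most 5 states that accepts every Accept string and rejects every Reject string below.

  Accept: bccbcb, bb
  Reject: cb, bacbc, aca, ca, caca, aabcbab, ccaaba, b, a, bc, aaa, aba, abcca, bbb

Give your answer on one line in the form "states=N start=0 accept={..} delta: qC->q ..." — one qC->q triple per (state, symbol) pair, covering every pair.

Grow the machine one transition at a time. Run the examples from 0; the earliest place one falls off (shortest prefix, ties alphabetical) gets sent to the lowest-numbered state that keeps every Accept/Reject pair distinguishable — a pair clashes when both reach the same state with identical unread suffix — and to a fresh state only if none does.
a: 0a undefined. 0a->0: ok.
b: 0b undefined. 0b->0: no, bb/b meet in 0. Open state 1: 0b->1.
c: 0c undefined. 0c->0: ok.
ba: 1a undefined. 1a->0: ok.
bb: 1b undefined. 1b->0: no, bb/aca meet in 0. 1b->1: no, bb/cb meet in 1. Open state 2: 1b->2.
bc: 1c undefined. 1c->0: no, bccbcb/cb meet in 1. 1c->1: ok.
bbb: 2b undefined. 2b->0: ok.
bccbc: 2c undefined. 2c->0: no, bccbcb/cb meet in 1. 2c->1: ok.
aabcba: 2a undefined. 2a->0: ok.
All examples now run through 3 states with every (state, symbol) defined. Accept strings end in {2}, Reject strings end in {0,1}; accept={2}.

states=3 start=0 accept={2} delta: 0a->0 0b->1 0c->0 1a->0 1b->2 1c->1 2a->0 2b->0 2c->1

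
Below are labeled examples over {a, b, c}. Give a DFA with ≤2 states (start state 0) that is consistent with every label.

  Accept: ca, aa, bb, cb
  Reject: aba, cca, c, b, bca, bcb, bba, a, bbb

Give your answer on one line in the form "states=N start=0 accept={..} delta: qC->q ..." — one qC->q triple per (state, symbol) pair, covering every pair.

states=2 start=0 accept={0} delta: 0a->1 0b->1 0c->1 1a->0 1b->0 1c->0

Fold the examples into a partial DFA from state 0: repeatedly fix the first undefined (state, symbol) met by the shortest-then-alphabetical prefix, trying targets in increasing order and rejecting any under which an Accept and a Reject string meet in one state with the same remainder; add a state when all current targets are rejected. Accepting states are where Accept strings end.
a: 0a undefined. 0a->0: no, aa/a meet in 0. Open state 1: 0a->1.
b: 0b undefined. 0b->0: no, ca/bca meet in 0 with "ca" left. 0b->1: ok.
c: 0c undefined. 0c->0: no, ca/cca meet in 1. 0c->1: ok.
aa: 1a undefined. 1a->0: ok.
ab: 1b undefined. 1b->0: ok.
bc: 1c undefined. 1c->0: ok.
All examples now run through 2 states with every (state, symbol) defined. Accept strings end in {0}, Reject strings end in {1}; accept={0}.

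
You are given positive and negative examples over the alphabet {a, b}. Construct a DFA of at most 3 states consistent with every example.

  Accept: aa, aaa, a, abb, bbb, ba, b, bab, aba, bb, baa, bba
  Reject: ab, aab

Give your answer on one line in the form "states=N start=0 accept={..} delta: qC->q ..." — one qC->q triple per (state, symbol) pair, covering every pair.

states=3 start=0 accept={1,2} delta: 0a->1 0b->2 1a->1 1b->0 2a->2 2b->2

State merging on the prefix tree: take the shortest (then alphabetical) example prefix whose next move is undefined and point that move at state 0, else 1, else 2, ...; a target is out if some Accept/Reject pair would then sit in one state with the same input left (inseparable). If every existing state is out, open a new one.
a: 0a undefined. 0a->0: no, b/ab meet in 0 with "b" left. Open state 1: 0a->1.
b: 0b undefined. 0b->0: no, bab/ab meet in 1 with "b" left. 0b->1: no, bab/aab meet in 1 with "ab" left. Open state 2: 0b->2.
aa: 1a undefined. 1a->0: no, b/aab meet in 2. 1a->1: ok.
ab: 1b undefined. 1b->0: ok.
ba: 2a undefined. 2a->0: no, ba/ab meet in 0. 2a->1: no, bab/ab meet in 0. 2a->2: ok.
bb: 2b undefined. 2b->0: no, bab/ab meet in 0. 2b->1: no, bbb/ab meet in 0. 2b->2: ok.
All examples now run through 3 states with every (state, symbol) defined. Accept strings end in {1,2}, Reject strings end in {0}; accept={1,2}.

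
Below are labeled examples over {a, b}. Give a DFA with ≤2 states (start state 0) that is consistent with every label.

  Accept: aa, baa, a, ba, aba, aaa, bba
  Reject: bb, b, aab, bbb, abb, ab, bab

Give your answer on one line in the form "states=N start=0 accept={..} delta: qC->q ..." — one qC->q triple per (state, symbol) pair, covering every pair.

Grow the machine one transition at a time. Run the examples from 0; the earliest place one falls off (shortest prefix, ties alphabetical) gets sent to the lowest-numbered state that keeps every Accept/Reject pair distinguishable — a pair clashes when both reach the same state with identical unread suffix — and to a fresh state only if none does.
a: 0a undefined. 0a->0: ok.
b: 0b undefined. 0b->0: no, aa/bb meet in 0. Open state 1: 0b->1.
ba: 1a undefined. 1a->0: ok.
bb: 1b undefined. 1b->0: no, aa/bb meet in 0. 1b->1: ok.
All examples now run through 2 states with every (state, symbol) defined. Accept strings end in {0}, Reject strings end in {1}; accept={0}.

states=2 start=0 accept={0} delta: 0a->0 0b->1 1a->0 1b->1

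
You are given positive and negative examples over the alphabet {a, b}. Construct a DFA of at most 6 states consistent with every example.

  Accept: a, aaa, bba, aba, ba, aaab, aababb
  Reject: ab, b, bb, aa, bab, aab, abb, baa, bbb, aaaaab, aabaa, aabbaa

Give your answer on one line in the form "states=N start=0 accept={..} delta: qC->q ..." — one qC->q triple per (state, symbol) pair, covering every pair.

states=4 start=0 accept={1,3} delta: 0a->1 0b->0 1a->2 1b->0 2a->3 2b->2 3a->0 3b->3

Grow the machine one transition at a time. Run the examples from 0; the earliest place one falls off (shortest prefix, ties alphabetical) gets sent to the lowest-numbered state that keeps every Accept/Reject pair distinguishable — a pair clashes when both reach the same state with identical unread suffix — and to a fresh state only if none does.
a: 0a undefined. 0a->0: no, a/aa meet in 0. Open state 1: 0a->1.
b: 0b undefined. 0b->0: ok.
aa: 1a undefined. 1a->0: no, aaab/ab meet in 1 with "b" left. 1a->1: no, a/aa meet in 1. Open state 2: 1a->2.
ab: 1b undefined. 1b->0: ok.
aaa: 2a undefined. 2a->0: no, aaa/ab meet in 0. 2a->1: no, aaab/ab meet in 0. 2a->2: no, aaa/aa meet in 2. Open state 3: 2a->3.
aab: 2b undefined. 2b->0: no, aababb/ab meet in 0. 2b->1: no, a/aab meet in 1. 2b->2: ok.
aaaa: 3a undefined. 3a->0: ok.
aaab: 3b undefined. 3b->0: no, aaab/ab meet in 0. 3b->1: no, aababb/ab meet in 0. 3b->2: no, aaab/aa meet in 2. 3b->3: ok.
All examples now run through 4 states with every (state, symbol) defined. Accept strings end in {1,3}, Reject strings end in {0,2}; accept={1,3}.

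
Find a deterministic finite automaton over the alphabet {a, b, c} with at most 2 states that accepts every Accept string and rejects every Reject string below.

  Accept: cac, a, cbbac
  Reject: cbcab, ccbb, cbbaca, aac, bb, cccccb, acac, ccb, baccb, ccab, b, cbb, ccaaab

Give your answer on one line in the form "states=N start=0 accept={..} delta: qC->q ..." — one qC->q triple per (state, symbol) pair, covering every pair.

states=2 start=0 accept={1} delta: 0a->1 0b->0 0c->0 1a->0 1b->0 1c->1

Grow the machine one transition at a time. Run the examples from 0; the earliest place one falls off (shortest prefix, ties alphabetical) gets sent to the lowest-numbered state that keeps every Accept/Reject pair distinguishable — a pair clashes when both reach the same state with identical unread suffix — and to a fresh state only if none does.
a: 0a undefined. 0a->0: no, cac/acac meet in 0 with "cac" left. Open state 1: 0a->1.
b: 0b undefined. 0b->0: ok.
c: 0c undefined. 0c->0: ok.
aa: 1a undefined. 1a->0: ok.
ac: 1c undefined. 1c->0: no, cac/ccbb meet in 0. 1c->1: ok.
ccab: 1b undefined. 1b->0: ok.
All examples now run through 2 states with every (state, symbol) defined. Accept strings end in {1}, Reject strings end in {0}; accept={1}.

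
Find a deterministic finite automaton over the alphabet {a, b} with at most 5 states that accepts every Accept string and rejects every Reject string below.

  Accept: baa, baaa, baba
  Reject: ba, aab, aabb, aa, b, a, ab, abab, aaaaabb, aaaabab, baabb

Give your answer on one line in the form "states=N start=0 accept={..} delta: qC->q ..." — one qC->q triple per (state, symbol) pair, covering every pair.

states=4 start=0 accept={3} delta: 0a->0 0b->1 1a->2 1b->0 2a->3 2b->2 3a->3 3b->0

Fold the examples into a partial DFA from state 0: repeatedly fix the first undefined (state, symbol) met by the shortest-then-alphabetical prefix, trying targets in increasing order and rejecting any under which an Accept and a Reject string meet in one state with the same remainder; add a state when all current targets are rejected. Accepting states are where Accept strings end.
a: 0a undefined. 0a->0: ok.
b: 0b undefined. 0b->0: no, baa/ba meet in 0. Open state 1: 0b->1.
ba: 1a undefined. 1a->0: no, baa/ba meet in 0. 1a->1: no, baa/ba meet in 1. Open state 2: 1a->2.
baa: 2a undefined. 2a->0: no, baa/aa meet in 0. 2a->1: no, baa/aab meet in 1. 2a->2: no, baa/ba meet in 2. Open state 3: 2a->3.
bab: 2b undefined. 2b->0: no, baba/aa meet in 0. 2b->1: no, baba/ba meet in 2. 2b->2: ok.
aabb: 1b undefined. 1b->0: ok.
baaa: 3a undefined. 3a->0: no, baaa/aabb meet in 0. 3a->1: no, baaa/aab meet in 1. 3a->2: no, baaa/ba meet in 2. 3a->3: ok.
baab: 3b undefined. 3b->0: ok.
All examples now run through 4 states with every (state, symbol) defined. Accept strings end in {3}, Reject strings end in {0,1,2}; accept={3}.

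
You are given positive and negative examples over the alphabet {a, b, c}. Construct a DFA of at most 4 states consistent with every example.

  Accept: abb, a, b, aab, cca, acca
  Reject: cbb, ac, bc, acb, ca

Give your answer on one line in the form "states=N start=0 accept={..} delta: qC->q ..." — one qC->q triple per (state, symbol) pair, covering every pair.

states=2 start=0 accept={0} delta: 0a->0 0b->0 0c->1 1a->1 1b->1 1c->0

Fold the examples into a partial DFA from state 0: repeatedly fix the first undefined (state, symbol) met by the shortest-then-alphabetical prefix, trying targets in increasing order and rejecting any under which an Accept and a Reject string meet in one state with the same remainder; add a state when all current targets are rejected. Accepting states are where Accept strings end.
a: 0a undefined. 0a->0: ok.
b: 0b undefined. 0b->0: ok.
c: 0c undefined. 0c->0: no, abb/cbb meet in 0. Open state 1: 0c->1.
ca: 1a undefined. 1a->0: no, abb/ca meet in 0. 1a->1: ok.
cb: 1b undefined. 1b->0: no, abb/cbb meet in 0. 1b->1: ok.
cc: 1c undefined. 1c->0: ok.
All examples now run through 2 states with every (state, symbol) defined. Accept strings end in {0}, Reject strings end in {1}; accept={0}.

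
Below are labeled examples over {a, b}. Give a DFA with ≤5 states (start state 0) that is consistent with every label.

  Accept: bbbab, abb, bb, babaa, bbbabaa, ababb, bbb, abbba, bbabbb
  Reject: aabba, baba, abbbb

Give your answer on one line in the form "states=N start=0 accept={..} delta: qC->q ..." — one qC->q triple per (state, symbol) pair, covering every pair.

states=5 start=0 accept={0,1,2,4} delta: 0a->0 0b->1 1a->1 1b->2 2a->3 2b->4 3a->0 3b->0 4a->0 4b->3

State merging on the prefix tree: take the shortest (then alphabetical) example prefix whose next move is undefined and point that move at state 0, else 1, else 2, ...; a target is out if some Accept/Reject pair would then sit in one state with the same input left (inseparable). If every existing state is out, open a new one.
a: 0a undefined. 0a->0: ok.
b: 0b undefined. 0b->0: no, bbbab/aabba meet in 0. Open state 1: 0b->1.
ba: 1a undefined. 1a->0: no, babaa/baba meet in 0. 1a->1: ok.
bb: 1b undefined. 1b->0: no, bbbab/aabba meet in 0. 1b->1: no, bbbab/aabba meet in 1. Open state 2: 1b->2.
bba: 2a undefined. 2a->0: no, babaa/aabba meet in 0. 2a->1: no, babaa/aabba meet in 1. 2a->2: no, abb/aabba meet in 2. Open state 3: 2a->3.
bbb: 2b undefined. 2b->0: no, bbbab/abbbb meet in 1. 2b->1: no, bbbab/abbbb meet in 2. 2b->2: no, abb/abbbb meet in 2. 2b->3: no, ababb/aabba meet in 3. Open state 4: 2b->4.
bbab: 3b undefined. 3b->0: ok.
bbba: 4a undefined. 4a->0: ok.
abbbb: 4b undefined. 4b->0: no, abbba/abbbb meet in 0. 4b->1: no, bbbab/abbbb meet in 1. 4b->2: no, abb/abbbb meet in 2. 4b->3: ok.
babaa: 3a undefined. 3a->0: ok.
All examples now run through 5 states with every (state, symbol) defined. Accept strings end in {0,1,2,4}, Reject strings end in {3}; accept={0,1,2,4}.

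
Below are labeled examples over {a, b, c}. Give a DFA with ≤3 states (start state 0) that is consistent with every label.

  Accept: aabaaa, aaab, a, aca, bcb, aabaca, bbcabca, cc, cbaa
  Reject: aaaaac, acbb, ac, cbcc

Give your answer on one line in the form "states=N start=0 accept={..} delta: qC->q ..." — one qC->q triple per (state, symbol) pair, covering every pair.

states=3 start=0 accept={0,2} delta: 0a->0 0b->0 0c->1 1a->0 1b->2 1c->0 2a->0 2b->1 2c->0

State merging on the prefix tree: take the shortest (then alphabetical) example prefix whose next move is undefined and point that move at state 0, else 1, else 2, ...; a target is out if some Accept/Reject pair would then sit in one state with the same input left (inseparable). If every existing state is out, open a new one.
a: 0a undefined. 0a->0: ok.
b: 0b undefined. 0b->0: ok.
c: 0c undefined. 0c->0: no, aabaaa/aaaaac meet in 0. Open state 1: 0c->1.
cb: 1b undefined. 1b->0: no, aabaaa/acbb meet in 0. 1b->1: no, bcb/aaaaac meet in 1. Open state 2: 1b->2.
cc: 1c undefined. 1c->0: ok.
aca: 1a undefined. 1a->0: ok.
cba: 2a undefined. 2a->0: ok.
cbc: 2c undefined. 2c->0: ok.
acbb: 2b undefined. 2b->0: no, aabaaa/acbb meet in 0. 2b->1: ok.
All examples now run through 3 states with every (state, symbol) defined. Accept strings end in {0,2}, Reject strings end in {1}; accept={0,2}.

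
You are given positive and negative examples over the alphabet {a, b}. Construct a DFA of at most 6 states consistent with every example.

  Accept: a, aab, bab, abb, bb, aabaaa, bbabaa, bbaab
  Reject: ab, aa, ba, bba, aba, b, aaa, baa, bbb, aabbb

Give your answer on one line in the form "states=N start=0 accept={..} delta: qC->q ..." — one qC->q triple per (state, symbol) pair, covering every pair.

states=6 start=0 accept={1,3,5} delta: 0a->1 0b->2 1a->2 1b->2 2a->2 2b->3 3a->4 3b->0 4a->5 4b->3 5a->1 5b->1

Grow the machine one transition at a time. Run the examples from 0; the earliest place one falls off (shortest prefix, ties alphabetical) gets sent to the lowest-numbered state that keeps every Accept/Reject pair distinguishable — a pair clashes when both reach the same state with identical unread suffix — and to a fresh state only if none does.
a: 0a undefined. 0a->0: no, a/aa meet in 0. Open state 1: 0a->1.
b: 0b undefined. 0b->0: no, a/ba meet in 1. 0b->1: no, a/b meet in 1. Open state 2: 0b->2.
aa: 1a undefined. 1a->0: no, a/aaa meet in 1. 1a->1: no, a/aa meet in 1. 1a->2: ok.
ab: 1b undefined. 1b->0: no, a/aba meet in 1. 1b->1: no, a/ab meet in 1. 1b->2: ok.
ba: 2a undefined. 2a->0: no, a/baa meet in 1. 2a->1: no, a/ba meet in 1. 2a->2: ok.
bb: 2b undefined. 2b->0: no, a/bba meet in 1. 2b->1: no, a/aabbb meet in 1. 2b->2: no, aab/ab meet in 2. Open state 3: 2b->3.
bba: 3a undefined. 3a->0: no, aabaaa/ab meet in 2. 3a->1: no, a/bba meet in 1. 3a->2: no, aabaaa/ab meet in 2. 3a->3: no, aab/bba meet in 3. Open state 4: 3a->4.
bbb: 3b undefined. 3b->0: ok.
bbaa: 4a undefined. 4a->0: no, bbaab/ab meet in 2. 4a->1: no, aabaaa/ab meet in 2. 4a->2: no, aabaaa/ab meet in 2. 4a->3: no, aabaaa/bba meet in 4. 4a->4: no, aabaaa/bba meet in 4. Open state 5: 4a->5.
bbab: 4b undefined. 4b->0: no, bbabaa/ab meet in 2. 4b->1: no, bbabaa/ab meet in 2. 4b->2: no, bbabaa/ab meet in 2. 4b->3: ok.
bbaab: 5b undefined. 5b->0: no, bbaab/bbb meet in 0. 5b->1: ok.
aabaaa: 5a undefined. 5a->0: no, aabaaa/bbb meet in 0. 5a->1: ok.
All examples now run through 6 states with every (state, symbol) defined. Accept strings end in {1,3,5}, Reject strings end in {0,2,4}; accept={1,3,5}.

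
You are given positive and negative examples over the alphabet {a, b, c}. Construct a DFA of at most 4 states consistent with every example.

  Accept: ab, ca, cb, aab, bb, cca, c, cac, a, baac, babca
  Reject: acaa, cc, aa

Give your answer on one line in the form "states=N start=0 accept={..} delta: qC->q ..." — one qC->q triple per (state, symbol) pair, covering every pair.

Grow the machine one transition at a time. Run the examples from 0; the earliest place one falls off (shortest prefix, ties alphabetical) gets sent to the lowest-numbered state that keeps every Accept/Reject pair distinguishable — a pair clashes when both reach the same state with identical unread suffix — and to a fresh state only if none does.
a: 0a undefined. 0a->0: no, a/aa meet in 0. Open state 1: 0a->1.
b: 0b undefined. 0b->0: ok.
c: 0c undefined. 0c->0: no, cb/cc meet in 0. 0c->1: no, ca/aa meet in 1 with "a" left. Open state 2: 0c->2.
aa: 1a undefined. 1a->0: no, aab/aa meet in 0. 1a->1: no, a/aa meet in 1. 1a->2: no, c/aa meet in 2. Open state 3: 1a->3.
ab: 1b undefined. 1b->0: ok.
ac: 1c undefined. 1c->0: ok.
ca: 2a undefined. 2a->0: ok.
cb: 2b undefined. 2b->0: ok.
cc: 2c undefined. 2c->0: no, ab/cc meet in 0. 2c->1: no, cca/acaa meet in 3. 2c->2: no, c/cc meet in 2. 2c->3: ok.
aab: 3b undefined. 3b->0: ok.
cca: 3a undefined. 3a->0: ok.
baac: 3c undefined. 3c->0: ok.
All examples now run through 4 states with every (state, symbol) defined. Accept strings end in {0,1,2}, Reject strings end in {3}; accept={0,1,2}.

states=4 start=0 accept={0,1,2} delta: 0a->1 0b->0 0c->2 1a->3 1b->0 1c->0 2a->0 2b->0 2c->3 3a->0 3b->0 3c->0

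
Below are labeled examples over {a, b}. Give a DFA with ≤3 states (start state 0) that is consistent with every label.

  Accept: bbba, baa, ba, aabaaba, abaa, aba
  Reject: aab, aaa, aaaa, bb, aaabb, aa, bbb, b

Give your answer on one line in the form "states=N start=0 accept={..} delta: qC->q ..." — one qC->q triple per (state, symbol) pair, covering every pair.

Grow the machine one transition at a time. Run the examples from 0; the earliest place one falls off (shortest prefix, ties alphabetical) gets sent to the lowest-numbered state that keeps every Accept/Reject pair distinguishable — a pair clashes when both reach the same state with identical unread suffix — and to a fresh state only if none does.
a: 0a undefined. 0a->0: ok.
b: 0b undefined. 0b->0: no, bbba/aab meet in 0. Open state 1: 0b->1.
ba: 1a undefined. 1a->0: no, baa/aaa meet in 0. 1a->1: no, baa/aab meet in 1. Open state 2: 1a->2.
bb: 1b undefined. 1b->0: ok.
baa: 2a undefined. 2a->0: no, baa/aaa meet in 0. 2a->1: no, baa/aab meet in 1. 2a->2: ok.
aabaab: 2b undefined. 2b->0: no, aabaaba/aaa meet in 0. 2b->1: ok.
All examples now run through 3 states with every (state, symbol) defined. Accept strings end in {2}, Reject strings end in {0,1}; accept={2}.

states=3 start=0 accept={2} delta: 0a->0 0b->1 1a->2 1b->0 2a->2 2b->1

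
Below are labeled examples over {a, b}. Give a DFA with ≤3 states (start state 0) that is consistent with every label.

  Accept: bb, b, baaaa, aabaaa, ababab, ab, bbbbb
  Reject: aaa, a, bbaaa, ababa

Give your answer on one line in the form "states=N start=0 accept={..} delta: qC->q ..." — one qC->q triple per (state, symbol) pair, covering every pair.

State merging on the prefix tree: take the shortest (then alphabetical) example prefix whose next move is undefined and point that move at state 0, else 1, else 2, ...; a target is out if some Accept/Reject pair would then sit in one state with the same input left (inseparable). If every existing state is out, open a new one.
a: 0a undefined. 0a->0: ok.
b: 0b undefined. 0b->0: no, bb/aaa meet in 0. Open state 1: 0b->1.
ba: 1a undefined. 1a->0: no, baaaa/aaa meet in 0. 1a->1: ok.
bb: 1b undefined. 1b->0: no, bb/aaa meet in 0. 1b->1: no, bb/bbaaa meet in 1. Open state 2: 1b->2.
bba: 2a undefined. 2a->0: ok.
bbb: 2b undefined. 2b->0: ok.
All examples now run through 3 states with every (state, symbol) defined. Accept strings end in {1,2}, Reject strings end in {0}; accept={1,2}.

states=3 start=0 accept={1,2} delta: 0a->0 0b->1 1a->1 1b->2 2a->0 2b->0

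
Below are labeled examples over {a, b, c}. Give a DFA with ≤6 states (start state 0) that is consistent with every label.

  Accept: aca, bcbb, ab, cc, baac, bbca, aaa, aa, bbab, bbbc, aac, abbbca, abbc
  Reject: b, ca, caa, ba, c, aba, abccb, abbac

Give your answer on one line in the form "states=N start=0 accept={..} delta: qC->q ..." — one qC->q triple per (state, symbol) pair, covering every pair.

states=5 start=0 accept={0,1,3} delta: 0a->1 0b->2 0c->2 1a->1 1b->3 1c->0 2a->2 2b->1 2c->0 3a->2 3b->4 3c->1 4a->0 4b->1 4c->0

Fold the examples into a partial DFA from state 0: repeatedly fix the first undefined (state, symbol) met by the shortest-then-alphabetical prefix, trying targets in increasing order and rejecting any under which an Accept and a Reject string meet in one state with the same remainder; add a state when all current targets are rejected. Accepting states are where Accept strings end.
a: 0a undefined. 0a->0: no, aca/ca meet in 0 with "ca" left. Open state 1: 0a->1.
b: 0b undefined. 0b->0: no, bbca/ca meet in 0 with "ca" left. 0b->1: no, aa/ba meet in 1 with "a" left. Open state 2: 0b->2.
c: 0c undefined. 0c->0: no, cc/c meet in 0. 0c->1: no, aaa/caa meet in 1 with "aa" left. 0c->2: ok.
aa: 1a undefined. 1a->0: no, aac/b meet in 2. 1a->1: ok.
ab: 1b undefined. 1b->0: no, aaa/aba meet in 1. 1b->1: no, ab/aba meet in 1. 1b->2: no, ab/b meet in 2. Open state 3: 1b->3.
ac: 1c undefined. 1c->0: ok.
ba: 2a undefined. 2a->0: no, aca/caa meet in 1. 2a->1: no, aca/ca meet in 1. 2a->2: ok.
bb: 2b undefined. 2b->0: no, bbca/b meet in 2. 2b->1: ok.
bc: 2c undefined. 2c->0: ok.
aba: 3a undefined. 3a->0: no, cc/aba meet in 0. 3a->1: no, aca/aba meet in 1. 3a->2: ok.
abb: 3b undefined. 3b->0: no, cc/abbac meet in 0. 3b->1: no, cc/abbac meet in 0. 3b->2: no, cc/abbac meet in 0. 3b->3: no, cc/abbac meet in 0. Open state 4: 3b->4.
abc: 3c undefined. 3c->0: no, aca/abccb meet in 1. 3c->1: ok.
abba: 4a undefined. 4a->0: ok.
abbb: 4b undefined. 4b->0: no, abbbca/b meet in 2. 4b->1: ok.
abbc: 4c undefined. 4c->0: ok.
All examples now run through 5 states with every (state, symbol) defined. Accept strings end in {0,1,3}, Reject strings end in {2}; accept={0,1,3}.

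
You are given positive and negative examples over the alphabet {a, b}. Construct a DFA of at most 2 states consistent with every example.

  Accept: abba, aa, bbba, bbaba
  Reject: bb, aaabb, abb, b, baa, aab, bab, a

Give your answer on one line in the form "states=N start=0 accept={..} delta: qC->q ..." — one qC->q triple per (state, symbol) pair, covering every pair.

Grow the machine one transition at a time. Run the examples from 0; the earliest place one falls off (shortest prefix, ties alphabetical) gets sent to the lowest-numbered state that keeps every Accept/Reject pair distinguishable — a pair clashes when both reach the same state with identical unread suffix — and to a fresh state only if none does.
a: 0a undefined. 0a->0: no, aa/a meet in 0. Open state 1: 0a->1.
b: 0b undefined. 0b->0: no, aa/baa meet in 1 with "a" left. 0b->1: ok.
aa: 1a undefined. 1a->0: ok.
ab: 1b undefined. 1b->0: no, abba/bb meet in 0. 1b->1: ok.
All examples now run through 2 states with every (state, symbol) defined. Accept strings end in {0}, Reject strings end in {1}; accept={0}.

states=2 start=0 accept={0} delta: 0a->1 0b->1 1a->0 1b->1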